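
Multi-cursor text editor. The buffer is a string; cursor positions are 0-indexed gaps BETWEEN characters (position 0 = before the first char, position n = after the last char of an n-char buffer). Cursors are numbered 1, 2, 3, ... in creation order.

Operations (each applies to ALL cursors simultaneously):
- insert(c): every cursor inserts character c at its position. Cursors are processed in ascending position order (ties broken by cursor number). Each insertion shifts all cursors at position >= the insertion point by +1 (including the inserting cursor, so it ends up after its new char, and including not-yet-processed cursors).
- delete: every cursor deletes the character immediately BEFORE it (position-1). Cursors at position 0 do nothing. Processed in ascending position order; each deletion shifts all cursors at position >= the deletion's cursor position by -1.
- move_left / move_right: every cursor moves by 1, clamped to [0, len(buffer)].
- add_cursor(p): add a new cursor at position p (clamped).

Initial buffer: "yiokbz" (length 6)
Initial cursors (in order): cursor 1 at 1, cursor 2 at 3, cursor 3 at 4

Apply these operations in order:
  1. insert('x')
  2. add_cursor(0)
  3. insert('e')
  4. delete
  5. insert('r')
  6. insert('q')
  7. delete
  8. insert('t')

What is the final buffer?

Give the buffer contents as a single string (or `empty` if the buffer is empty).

After op 1 (insert('x')): buffer="yxioxkxbz" (len 9), cursors c1@2 c2@5 c3@7, authorship .1..2.3..
After op 2 (add_cursor(0)): buffer="yxioxkxbz" (len 9), cursors c4@0 c1@2 c2@5 c3@7, authorship .1..2.3..
After op 3 (insert('e')): buffer="eyxeioxekxebz" (len 13), cursors c4@1 c1@4 c2@8 c3@11, authorship 4.11..22.33..
After op 4 (delete): buffer="yxioxkxbz" (len 9), cursors c4@0 c1@2 c2@5 c3@7, authorship .1..2.3..
After op 5 (insert('r')): buffer="ryxrioxrkxrbz" (len 13), cursors c4@1 c1@4 c2@8 c3@11, authorship 4.11..22.33..
After op 6 (insert('q')): buffer="rqyxrqioxrqkxrqbz" (len 17), cursors c4@2 c1@6 c2@11 c3@15, authorship 44.111..222.333..
After op 7 (delete): buffer="ryxrioxrkxrbz" (len 13), cursors c4@1 c1@4 c2@8 c3@11, authorship 4.11..22.33..
After op 8 (insert('t')): buffer="rtyxrtioxrtkxrtbz" (len 17), cursors c4@2 c1@6 c2@11 c3@15, authorship 44.111..222.333..

Answer: rtyxrtioxrtkxrtbz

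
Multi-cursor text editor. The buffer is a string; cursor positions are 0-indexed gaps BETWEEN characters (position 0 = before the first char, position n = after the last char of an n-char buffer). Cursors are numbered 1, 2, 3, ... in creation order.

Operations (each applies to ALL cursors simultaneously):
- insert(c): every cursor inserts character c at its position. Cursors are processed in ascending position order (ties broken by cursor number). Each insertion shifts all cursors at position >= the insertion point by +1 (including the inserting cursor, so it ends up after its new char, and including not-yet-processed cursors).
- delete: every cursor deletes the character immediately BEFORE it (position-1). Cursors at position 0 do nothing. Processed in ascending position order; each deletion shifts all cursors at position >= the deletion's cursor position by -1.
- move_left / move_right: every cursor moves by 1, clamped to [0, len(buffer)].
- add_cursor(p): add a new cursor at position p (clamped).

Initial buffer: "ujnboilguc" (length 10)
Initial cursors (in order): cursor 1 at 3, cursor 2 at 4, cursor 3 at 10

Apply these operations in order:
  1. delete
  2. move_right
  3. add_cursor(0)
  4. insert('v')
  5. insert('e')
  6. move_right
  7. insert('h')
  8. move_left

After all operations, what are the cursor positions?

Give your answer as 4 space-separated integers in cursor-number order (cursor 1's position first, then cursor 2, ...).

After op 1 (delete): buffer="ujoilgu" (len 7), cursors c1@2 c2@2 c3@7, authorship .......
After op 2 (move_right): buffer="ujoilgu" (len 7), cursors c1@3 c2@3 c3@7, authorship .......
After op 3 (add_cursor(0)): buffer="ujoilgu" (len 7), cursors c4@0 c1@3 c2@3 c3@7, authorship .......
After op 4 (insert('v')): buffer="vujovvilguv" (len 11), cursors c4@1 c1@6 c2@6 c3@11, authorship 4...12....3
After op 5 (insert('e')): buffer="veujovveeilguve" (len 15), cursors c4@2 c1@9 c2@9 c3@15, authorship 44...1212....33
After op 6 (move_right): buffer="veujovveeilguve" (len 15), cursors c4@3 c1@10 c2@10 c3@15, authorship 44...1212....33
After op 7 (insert('h')): buffer="veuhjovveeihhlguveh" (len 19), cursors c4@4 c1@13 c2@13 c3@19, authorship 44.4..1212.12...333
After op 8 (move_left): buffer="veuhjovveeihhlguveh" (len 19), cursors c4@3 c1@12 c2@12 c3@18, authorship 44.4..1212.12...333

Answer: 12 12 18 3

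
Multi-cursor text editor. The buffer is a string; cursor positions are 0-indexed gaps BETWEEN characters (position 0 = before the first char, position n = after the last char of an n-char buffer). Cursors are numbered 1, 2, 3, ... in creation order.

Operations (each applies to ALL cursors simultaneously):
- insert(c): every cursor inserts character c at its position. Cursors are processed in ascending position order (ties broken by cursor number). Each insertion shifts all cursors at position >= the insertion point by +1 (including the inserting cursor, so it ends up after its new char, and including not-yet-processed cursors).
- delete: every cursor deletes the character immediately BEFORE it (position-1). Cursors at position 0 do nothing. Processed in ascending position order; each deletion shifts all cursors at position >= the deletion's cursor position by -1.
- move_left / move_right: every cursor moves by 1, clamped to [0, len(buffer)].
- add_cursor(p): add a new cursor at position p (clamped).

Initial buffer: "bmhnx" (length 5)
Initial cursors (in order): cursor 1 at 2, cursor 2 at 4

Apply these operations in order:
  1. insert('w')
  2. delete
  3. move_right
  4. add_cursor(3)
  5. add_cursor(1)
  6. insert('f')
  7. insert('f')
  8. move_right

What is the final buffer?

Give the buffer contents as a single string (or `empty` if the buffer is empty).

After op 1 (insert('w')): buffer="bmwhnwx" (len 7), cursors c1@3 c2@6, authorship ..1..2.
After op 2 (delete): buffer="bmhnx" (len 5), cursors c1@2 c2@4, authorship .....
After op 3 (move_right): buffer="bmhnx" (len 5), cursors c1@3 c2@5, authorship .....
After op 4 (add_cursor(3)): buffer="bmhnx" (len 5), cursors c1@3 c3@3 c2@5, authorship .....
After op 5 (add_cursor(1)): buffer="bmhnx" (len 5), cursors c4@1 c1@3 c3@3 c2@5, authorship .....
After op 6 (insert('f')): buffer="bfmhffnxf" (len 9), cursors c4@2 c1@6 c3@6 c2@9, authorship .4..13..2
After op 7 (insert('f')): buffer="bffmhffffnxff" (len 13), cursors c4@3 c1@9 c3@9 c2@13, authorship .44..1313..22
After op 8 (move_right): buffer="bffmhffffnxff" (len 13), cursors c4@4 c1@10 c3@10 c2@13, authorship .44..1313..22

Answer: bffmhffffnxff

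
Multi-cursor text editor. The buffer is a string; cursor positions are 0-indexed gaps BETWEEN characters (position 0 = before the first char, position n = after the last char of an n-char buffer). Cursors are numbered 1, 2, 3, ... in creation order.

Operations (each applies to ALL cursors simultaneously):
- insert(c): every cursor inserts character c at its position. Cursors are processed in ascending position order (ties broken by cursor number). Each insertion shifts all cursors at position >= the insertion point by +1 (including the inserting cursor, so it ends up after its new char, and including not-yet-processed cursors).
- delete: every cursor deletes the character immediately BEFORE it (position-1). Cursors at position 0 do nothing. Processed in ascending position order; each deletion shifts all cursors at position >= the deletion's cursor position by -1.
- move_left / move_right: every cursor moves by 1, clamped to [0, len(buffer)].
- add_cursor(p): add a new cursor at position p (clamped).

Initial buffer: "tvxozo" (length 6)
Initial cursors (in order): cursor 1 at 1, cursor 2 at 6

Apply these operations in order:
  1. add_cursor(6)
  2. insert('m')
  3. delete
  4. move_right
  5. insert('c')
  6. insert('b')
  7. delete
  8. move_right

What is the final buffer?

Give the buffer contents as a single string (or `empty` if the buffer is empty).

After op 1 (add_cursor(6)): buffer="tvxozo" (len 6), cursors c1@1 c2@6 c3@6, authorship ......
After op 2 (insert('m')): buffer="tmvxozomm" (len 9), cursors c1@2 c2@9 c3@9, authorship .1.....23
After op 3 (delete): buffer="tvxozo" (len 6), cursors c1@1 c2@6 c3@6, authorship ......
After op 4 (move_right): buffer="tvxozo" (len 6), cursors c1@2 c2@6 c3@6, authorship ......
After op 5 (insert('c')): buffer="tvcxozocc" (len 9), cursors c1@3 c2@9 c3@9, authorship ..1....23
After op 6 (insert('b')): buffer="tvcbxozoccbb" (len 12), cursors c1@4 c2@12 c3@12, authorship ..11....2323
After op 7 (delete): buffer="tvcxozocc" (len 9), cursors c1@3 c2@9 c3@9, authorship ..1....23
After op 8 (move_right): buffer="tvcxozocc" (len 9), cursors c1@4 c2@9 c3@9, authorship ..1....23

Answer: tvcxozocc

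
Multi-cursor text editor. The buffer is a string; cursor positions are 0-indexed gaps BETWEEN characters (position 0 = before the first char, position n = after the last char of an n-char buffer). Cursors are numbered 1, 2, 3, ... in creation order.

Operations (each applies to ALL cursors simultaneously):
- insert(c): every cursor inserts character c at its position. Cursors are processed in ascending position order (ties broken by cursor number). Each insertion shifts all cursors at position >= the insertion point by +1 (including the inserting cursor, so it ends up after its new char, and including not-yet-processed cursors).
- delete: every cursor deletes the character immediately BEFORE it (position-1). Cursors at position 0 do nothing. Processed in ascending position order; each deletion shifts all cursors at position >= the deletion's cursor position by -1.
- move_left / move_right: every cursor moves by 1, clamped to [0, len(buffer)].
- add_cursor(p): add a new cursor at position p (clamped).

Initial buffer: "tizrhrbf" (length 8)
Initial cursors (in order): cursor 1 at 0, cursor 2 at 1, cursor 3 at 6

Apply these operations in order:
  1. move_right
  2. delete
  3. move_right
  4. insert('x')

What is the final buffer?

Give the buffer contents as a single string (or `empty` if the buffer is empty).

Answer: zxxrhrfx

Derivation:
After op 1 (move_right): buffer="tizrhrbf" (len 8), cursors c1@1 c2@2 c3@7, authorship ........
After op 2 (delete): buffer="zrhrf" (len 5), cursors c1@0 c2@0 c3@4, authorship .....
After op 3 (move_right): buffer="zrhrf" (len 5), cursors c1@1 c2@1 c3@5, authorship .....
After op 4 (insert('x')): buffer="zxxrhrfx" (len 8), cursors c1@3 c2@3 c3@8, authorship .12....3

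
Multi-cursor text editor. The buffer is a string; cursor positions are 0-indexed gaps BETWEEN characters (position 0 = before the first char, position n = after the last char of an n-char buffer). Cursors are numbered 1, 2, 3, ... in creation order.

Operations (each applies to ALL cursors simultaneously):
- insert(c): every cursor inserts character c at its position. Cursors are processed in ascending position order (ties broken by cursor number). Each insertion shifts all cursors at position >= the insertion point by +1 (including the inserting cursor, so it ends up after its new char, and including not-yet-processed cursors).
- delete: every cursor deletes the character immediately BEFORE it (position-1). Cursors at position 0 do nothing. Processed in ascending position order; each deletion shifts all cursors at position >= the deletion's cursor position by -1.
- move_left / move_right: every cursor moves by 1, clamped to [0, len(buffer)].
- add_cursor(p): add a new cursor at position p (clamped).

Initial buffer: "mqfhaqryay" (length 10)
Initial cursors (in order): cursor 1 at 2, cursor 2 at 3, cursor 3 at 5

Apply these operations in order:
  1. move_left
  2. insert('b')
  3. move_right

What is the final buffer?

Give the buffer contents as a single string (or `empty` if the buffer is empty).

After op 1 (move_left): buffer="mqfhaqryay" (len 10), cursors c1@1 c2@2 c3@4, authorship ..........
After op 2 (insert('b')): buffer="mbqbfhbaqryay" (len 13), cursors c1@2 c2@4 c3@7, authorship .1.2..3......
After op 3 (move_right): buffer="mbqbfhbaqryay" (len 13), cursors c1@3 c2@5 c3@8, authorship .1.2..3......

Answer: mbqbfhbaqryay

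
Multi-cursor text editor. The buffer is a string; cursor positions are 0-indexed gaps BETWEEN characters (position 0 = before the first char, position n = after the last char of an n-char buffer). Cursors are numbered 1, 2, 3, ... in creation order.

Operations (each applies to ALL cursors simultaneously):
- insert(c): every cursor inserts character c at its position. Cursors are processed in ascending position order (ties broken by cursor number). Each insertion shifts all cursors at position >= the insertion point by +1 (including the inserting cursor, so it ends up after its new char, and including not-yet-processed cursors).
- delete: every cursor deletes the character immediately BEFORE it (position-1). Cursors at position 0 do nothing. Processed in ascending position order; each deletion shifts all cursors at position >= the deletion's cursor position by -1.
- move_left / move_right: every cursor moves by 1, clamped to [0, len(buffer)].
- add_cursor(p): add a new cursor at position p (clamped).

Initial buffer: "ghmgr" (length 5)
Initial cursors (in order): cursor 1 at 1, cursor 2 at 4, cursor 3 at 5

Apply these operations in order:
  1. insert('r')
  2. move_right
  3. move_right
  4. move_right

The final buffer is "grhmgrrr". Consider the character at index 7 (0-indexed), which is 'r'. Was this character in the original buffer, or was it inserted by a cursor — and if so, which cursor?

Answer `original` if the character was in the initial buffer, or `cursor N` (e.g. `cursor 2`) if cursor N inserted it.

Answer: cursor 3

Derivation:
After op 1 (insert('r')): buffer="grhmgrrr" (len 8), cursors c1@2 c2@6 c3@8, authorship .1...2.3
After op 2 (move_right): buffer="grhmgrrr" (len 8), cursors c1@3 c2@7 c3@8, authorship .1...2.3
After op 3 (move_right): buffer="grhmgrrr" (len 8), cursors c1@4 c2@8 c3@8, authorship .1...2.3
After op 4 (move_right): buffer="grhmgrrr" (len 8), cursors c1@5 c2@8 c3@8, authorship .1...2.3
Authorship (.=original, N=cursor N): . 1 . . . 2 . 3
Index 7: author = 3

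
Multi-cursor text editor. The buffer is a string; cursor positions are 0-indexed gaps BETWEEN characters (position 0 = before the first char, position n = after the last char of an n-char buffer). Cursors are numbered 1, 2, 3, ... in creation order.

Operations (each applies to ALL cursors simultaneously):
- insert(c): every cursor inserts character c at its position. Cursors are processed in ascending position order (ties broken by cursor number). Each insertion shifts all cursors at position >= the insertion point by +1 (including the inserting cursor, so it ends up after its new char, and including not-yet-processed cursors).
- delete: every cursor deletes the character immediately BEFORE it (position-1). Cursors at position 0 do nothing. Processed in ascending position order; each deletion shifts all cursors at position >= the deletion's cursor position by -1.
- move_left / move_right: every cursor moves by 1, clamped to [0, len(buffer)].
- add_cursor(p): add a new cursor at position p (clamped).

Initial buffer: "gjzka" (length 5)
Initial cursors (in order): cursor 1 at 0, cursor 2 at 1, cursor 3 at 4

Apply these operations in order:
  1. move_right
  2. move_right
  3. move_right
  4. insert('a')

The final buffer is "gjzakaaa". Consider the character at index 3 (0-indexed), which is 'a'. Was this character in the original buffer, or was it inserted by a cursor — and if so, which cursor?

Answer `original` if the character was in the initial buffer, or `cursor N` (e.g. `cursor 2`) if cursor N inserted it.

Answer: cursor 1

Derivation:
After op 1 (move_right): buffer="gjzka" (len 5), cursors c1@1 c2@2 c3@5, authorship .....
After op 2 (move_right): buffer="gjzka" (len 5), cursors c1@2 c2@3 c3@5, authorship .....
After op 3 (move_right): buffer="gjzka" (len 5), cursors c1@3 c2@4 c3@5, authorship .....
After op 4 (insert('a')): buffer="gjzakaaa" (len 8), cursors c1@4 c2@6 c3@8, authorship ...1.2.3
Authorship (.=original, N=cursor N): . . . 1 . 2 . 3
Index 3: author = 1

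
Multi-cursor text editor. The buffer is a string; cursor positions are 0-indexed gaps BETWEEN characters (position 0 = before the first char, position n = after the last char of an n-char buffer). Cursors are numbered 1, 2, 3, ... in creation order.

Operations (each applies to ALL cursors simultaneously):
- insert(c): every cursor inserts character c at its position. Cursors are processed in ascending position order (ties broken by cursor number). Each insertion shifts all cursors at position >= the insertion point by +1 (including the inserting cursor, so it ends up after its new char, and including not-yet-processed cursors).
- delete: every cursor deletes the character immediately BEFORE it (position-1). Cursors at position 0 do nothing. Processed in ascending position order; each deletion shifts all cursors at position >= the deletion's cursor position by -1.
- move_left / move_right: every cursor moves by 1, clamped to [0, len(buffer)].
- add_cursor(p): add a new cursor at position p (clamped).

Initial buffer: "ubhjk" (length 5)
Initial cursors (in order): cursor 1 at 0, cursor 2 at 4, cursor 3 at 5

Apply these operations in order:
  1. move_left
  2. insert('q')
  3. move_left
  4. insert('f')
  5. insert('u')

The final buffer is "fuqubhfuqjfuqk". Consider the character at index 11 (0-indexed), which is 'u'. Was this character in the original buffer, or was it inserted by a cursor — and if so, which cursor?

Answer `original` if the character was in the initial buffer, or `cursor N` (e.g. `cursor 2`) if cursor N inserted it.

After op 1 (move_left): buffer="ubhjk" (len 5), cursors c1@0 c2@3 c3@4, authorship .....
After op 2 (insert('q')): buffer="qubhqjqk" (len 8), cursors c1@1 c2@5 c3@7, authorship 1...2.3.
After op 3 (move_left): buffer="qubhqjqk" (len 8), cursors c1@0 c2@4 c3@6, authorship 1...2.3.
After op 4 (insert('f')): buffer="fqubhfqjfqk" (len 11), cursors c1@1 c2@6 c3@9, authorship 11...22.33.
After op 5 (insert('u')): buffer="fuqubhfuqjfuqk" (len 14), cursors c1@2 c2@8 c3@12, authorship 111...222.333.
Authorship (.=original, N=cursor N): 1 1 1 . . . 2 2 2 . 3 3 3 .
Index 11: author = 3

Answer: cursor 3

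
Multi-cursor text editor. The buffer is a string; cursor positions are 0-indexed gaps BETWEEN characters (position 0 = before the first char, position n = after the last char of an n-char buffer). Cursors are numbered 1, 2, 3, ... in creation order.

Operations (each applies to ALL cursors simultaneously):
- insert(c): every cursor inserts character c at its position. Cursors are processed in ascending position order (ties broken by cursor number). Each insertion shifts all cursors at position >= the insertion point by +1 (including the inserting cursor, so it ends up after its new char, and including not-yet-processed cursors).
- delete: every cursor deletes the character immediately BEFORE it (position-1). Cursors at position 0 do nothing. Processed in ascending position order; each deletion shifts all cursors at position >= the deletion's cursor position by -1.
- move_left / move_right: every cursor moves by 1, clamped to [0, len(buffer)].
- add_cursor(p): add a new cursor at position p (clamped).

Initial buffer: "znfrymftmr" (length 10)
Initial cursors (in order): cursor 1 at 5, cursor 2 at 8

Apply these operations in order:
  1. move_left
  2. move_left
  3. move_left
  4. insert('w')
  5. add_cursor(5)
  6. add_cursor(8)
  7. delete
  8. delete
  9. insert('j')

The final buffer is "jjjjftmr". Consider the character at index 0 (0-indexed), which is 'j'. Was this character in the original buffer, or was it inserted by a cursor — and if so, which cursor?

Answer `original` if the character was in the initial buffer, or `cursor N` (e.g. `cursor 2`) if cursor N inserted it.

Answer: cursor 1

Derivation:
After op 1 (move_left): buffer="znfrymftmr" (len 10), cursors c1@4 c2@7, authorship ..........
After op 2 (move_left): buffer="znfrymftmr" (len 10), cursors c1@3 c2@6, authorship ..........
After op 3 (move_left): buffer="znfrymftmr" (len 10), cursors c1@2 c2@5, authorship ..........
After op 4 (insert('w')): buffer="znwfrywmftmr" (len 12), cursors c1@3 c2@7, authorship ..1...2.....
After op 5 (add_cursor(5)): buffer="znwfrywmftmr" (len 12), cursors c1@3 c3@5 c2@7, authorship ..1...2.....
After op 6 (add_cursor(8)): buffer="znwfrywmftmr" (len 12), cursors c1@3 c3@5 c2@7 c4@8, authorship ..1...2.....
After op 7 (delete): buffer="znfyftmr" (len 8), cursors c1@2 c3@3 c2@4 c4@4, authorship ........
After op 8 (delete): buffer="ftmr" (len 4), cursors c1@0 c2@0 c3@0 c4@0, authorship ....
After op 9 (insert('j')): buffer="jjjjftmr" (len 8), cursors c1@4 c2@4 c3@4 c4@4, authorship 1234....
Authorship (.=original, N=cursor N): 1 2 3 4 . . . .
Index 0: author = 1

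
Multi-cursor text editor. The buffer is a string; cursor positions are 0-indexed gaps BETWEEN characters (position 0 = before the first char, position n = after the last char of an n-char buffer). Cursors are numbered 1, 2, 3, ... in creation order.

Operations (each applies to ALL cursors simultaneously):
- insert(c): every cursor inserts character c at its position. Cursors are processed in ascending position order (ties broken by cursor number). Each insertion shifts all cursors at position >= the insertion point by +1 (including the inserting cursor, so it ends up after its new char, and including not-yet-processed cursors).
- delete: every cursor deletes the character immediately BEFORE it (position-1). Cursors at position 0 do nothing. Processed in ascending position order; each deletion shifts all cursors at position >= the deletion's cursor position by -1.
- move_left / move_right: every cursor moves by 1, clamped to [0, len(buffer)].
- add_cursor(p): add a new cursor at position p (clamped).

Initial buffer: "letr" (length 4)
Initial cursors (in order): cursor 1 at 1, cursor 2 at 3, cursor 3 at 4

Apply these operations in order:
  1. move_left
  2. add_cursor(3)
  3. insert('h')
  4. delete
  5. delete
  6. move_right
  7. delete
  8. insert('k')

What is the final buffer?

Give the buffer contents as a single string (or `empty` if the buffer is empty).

Answer: kkkk

Derivation:
After op 1 (move_left): buffer="letr" (len 4), cursors c1@0 c2@2 c3@3, authorship ....
After op 2 (add_cursor(3)): buffer="letr" (len 4), cursors c1@0 c2@2 c3@3 c4@3, authorship ....
After op 3 (insert('h')): buffer="hlehthhr" (len 8), cursors c1@1 c2@4 c3@7 c4@7, authorship 1..2.34.
After op 4 (delete): buffer="letr" (len 4), cursors c1@0 c2@2 c3@3 c4@3, authorship ....
After op 5 (delete): buffer="r" (len 1), cursors c1@0 c2@0 c3@0 c4@0, authorship .
After op 6 (move_right): buffer="r" (len 1), cursors c1@1 c2@1 c3@1 c4@1, authorship .
After op 7 (delete): buffer="" (len 0), cursors c1@0 c2@0 c3@0 c4@0, authorship 
After op 8 (insert('k')): buffer="kkkk" (len 4), cursors c1@4 c2@4 c3@4 c4@4, authorship 1234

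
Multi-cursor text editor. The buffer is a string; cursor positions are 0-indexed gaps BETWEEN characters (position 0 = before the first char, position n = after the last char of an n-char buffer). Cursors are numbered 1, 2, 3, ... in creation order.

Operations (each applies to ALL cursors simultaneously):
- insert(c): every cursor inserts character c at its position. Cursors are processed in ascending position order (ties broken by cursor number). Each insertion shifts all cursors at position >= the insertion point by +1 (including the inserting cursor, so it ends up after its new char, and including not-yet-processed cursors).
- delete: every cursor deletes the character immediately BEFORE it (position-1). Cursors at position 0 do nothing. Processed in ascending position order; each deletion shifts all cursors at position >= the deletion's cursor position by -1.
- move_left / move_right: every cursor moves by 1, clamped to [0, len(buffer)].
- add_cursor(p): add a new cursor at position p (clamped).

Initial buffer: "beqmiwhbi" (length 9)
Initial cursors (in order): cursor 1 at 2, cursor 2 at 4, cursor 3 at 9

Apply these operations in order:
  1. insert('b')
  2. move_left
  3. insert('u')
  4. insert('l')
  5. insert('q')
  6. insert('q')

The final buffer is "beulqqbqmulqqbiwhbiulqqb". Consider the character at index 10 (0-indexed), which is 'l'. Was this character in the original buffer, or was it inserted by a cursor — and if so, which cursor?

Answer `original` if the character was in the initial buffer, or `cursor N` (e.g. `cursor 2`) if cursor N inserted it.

Answer: cursor 2

Derivation:
After op 1 (insert('b')): buffer="bebqmbiwhbib" (len 12), cursors c1@3 c2@6 c3@12, authorship ..1..2.....3
After op 2 (move_left): buffer="bebqmbiwhbib" (len 12), cursors c1@2 c2@5 c3@11, authorship ..1..2.....3
After op 3 (insert('u')): buffer="beubqmubiwhbiub" (len 15), cursors c1@3 c2@7 c3@14, authorship ..11..22.....33
After op 4 (insert('l')): buffer="beulbqmulbiwhbiulb" (len 18), cursors c1@4 c2@9 c3@17, authorship ..111..222.....333
After op 5 (insert('q')): buffer="beulqbqmulqbiwhbiulqb" (len 21), cursors c1@5 c2@11 c3@20, authorship ..1111..2222.....3333
After op 6 (insert('q')): buffer="beulqqbqmulqqbiwhbiulqqb" (len 24), cursors c1@6 c2@13 c3@23, authorship ..11111..22222.....33333
Authorship (.=original, N=cursor N): . . 1 1 1 1 1 . . 2 2 2 2 2 . . . . . 3 3 3 3 3
Index 10: author = 2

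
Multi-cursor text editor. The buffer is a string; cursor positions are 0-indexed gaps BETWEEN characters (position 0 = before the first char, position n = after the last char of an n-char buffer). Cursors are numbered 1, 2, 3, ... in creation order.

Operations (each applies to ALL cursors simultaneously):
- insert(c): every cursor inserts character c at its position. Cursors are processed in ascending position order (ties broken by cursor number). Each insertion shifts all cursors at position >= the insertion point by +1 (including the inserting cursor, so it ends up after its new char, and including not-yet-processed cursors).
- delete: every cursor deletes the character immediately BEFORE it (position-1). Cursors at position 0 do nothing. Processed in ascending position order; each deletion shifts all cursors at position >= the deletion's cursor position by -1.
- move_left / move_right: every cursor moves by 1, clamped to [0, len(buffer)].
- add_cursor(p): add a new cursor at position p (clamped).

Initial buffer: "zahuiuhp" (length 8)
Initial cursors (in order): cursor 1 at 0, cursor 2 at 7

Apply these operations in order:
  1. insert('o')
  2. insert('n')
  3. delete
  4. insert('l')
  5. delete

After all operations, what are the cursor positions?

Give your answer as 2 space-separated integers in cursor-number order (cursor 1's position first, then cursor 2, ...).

Answer: 1 9

Derivation:
After op 1 (insert('o')): buffer="ozahuiuhop" (len 10), cursors c1@1 c2@9, authorship 1.......2.
After op 2 (insert('n')): buffer="onzahuiuhonp" (len 12), cursors c1@2 c2@11, authorship 11.......22.
After op 3 (delete): buffer="ozahuiuhop" (len 10), cursors c1@1 c2@9, authorship 1.......2.
After op 4 (insert('l')): buffer="olzahuiuholp" (len 12), cursors c1@2 c2@11, authorship 11.......22.
After op 5 (delete): buffer="ozahuiuhop" (len 10), cursors c1@1 c2@9, authorship 1.......2.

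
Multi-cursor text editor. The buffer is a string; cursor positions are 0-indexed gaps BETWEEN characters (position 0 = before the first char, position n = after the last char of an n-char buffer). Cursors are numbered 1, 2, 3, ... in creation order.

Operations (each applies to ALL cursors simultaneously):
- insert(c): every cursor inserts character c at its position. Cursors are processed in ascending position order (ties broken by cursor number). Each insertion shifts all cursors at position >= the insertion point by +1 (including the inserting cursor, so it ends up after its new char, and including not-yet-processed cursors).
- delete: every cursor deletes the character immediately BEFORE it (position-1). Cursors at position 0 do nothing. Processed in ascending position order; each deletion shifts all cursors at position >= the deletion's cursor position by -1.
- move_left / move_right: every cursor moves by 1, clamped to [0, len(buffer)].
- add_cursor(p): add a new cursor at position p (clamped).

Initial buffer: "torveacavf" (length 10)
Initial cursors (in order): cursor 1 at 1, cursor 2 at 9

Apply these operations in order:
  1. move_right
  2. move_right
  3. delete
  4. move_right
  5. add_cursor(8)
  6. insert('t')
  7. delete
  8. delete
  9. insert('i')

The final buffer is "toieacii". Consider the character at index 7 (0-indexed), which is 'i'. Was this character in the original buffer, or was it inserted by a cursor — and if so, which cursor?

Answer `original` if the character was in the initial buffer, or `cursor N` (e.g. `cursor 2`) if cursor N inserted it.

Answer: cursor 3

Derivation:
After op 1 (move_right): buffer="torveacavf" (len 10), cursors c1@2 c2@10, authorship ..........
After op 2 (move_right): buffer="torveacavf" (len 10), cursors c1@3 c2@10, authorship ..........
After op 3 (delete): buffer="toveacav" (len 8), cursors c1@2 c2@8, authorship ........
After op 4 (move_right): buffer="toveacav" (len 8), cursors c1@3 c2@8, authorship ........
After op 5 (add_cursor(8)): buffer="toveacav" (len 8), cursors c1@3 c2@8 c3@8, authorship ........
After op 6 (insert('t')): buffer="tovteacavtt" (len 11), cursors c1@4 c2@11 c3@11, authorship ...1.....23
After op 7 (delete): buffer="toveacav" (len 8), cursors c1@3 c2@8 c3@8, authorship ........
After op 8 (delete): buffer="toeac" (len 5), cursors c1@2 c2@5 c3@5, authorship .....
After op 9 (insert('i')): buffer="toieacii" (len 8), cursors c1@3 c2@8 c3@8, authorship ..1...23
Authorship (.=original, N=cursor N): . . 1 . . . 2 3
Index 7: author = 3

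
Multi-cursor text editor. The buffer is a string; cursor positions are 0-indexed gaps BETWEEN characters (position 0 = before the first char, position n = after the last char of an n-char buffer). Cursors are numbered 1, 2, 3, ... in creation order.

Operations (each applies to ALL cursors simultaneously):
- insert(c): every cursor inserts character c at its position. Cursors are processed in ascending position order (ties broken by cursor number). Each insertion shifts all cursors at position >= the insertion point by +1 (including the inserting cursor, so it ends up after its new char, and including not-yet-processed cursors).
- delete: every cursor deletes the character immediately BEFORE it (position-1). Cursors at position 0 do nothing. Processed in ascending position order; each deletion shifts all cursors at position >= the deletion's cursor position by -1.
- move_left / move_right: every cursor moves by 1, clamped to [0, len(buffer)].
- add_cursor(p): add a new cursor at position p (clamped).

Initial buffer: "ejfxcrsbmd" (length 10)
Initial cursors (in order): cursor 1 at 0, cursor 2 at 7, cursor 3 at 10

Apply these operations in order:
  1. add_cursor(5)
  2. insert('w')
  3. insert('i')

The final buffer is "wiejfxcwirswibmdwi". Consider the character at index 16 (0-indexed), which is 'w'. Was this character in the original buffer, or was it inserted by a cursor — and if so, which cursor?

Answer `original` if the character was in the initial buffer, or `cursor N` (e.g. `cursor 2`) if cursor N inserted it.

After op 1 (add_cursor(5)): buffer="ejfxcrsbmd" (len 10), cursors c1@0 c4@5 c2@7 c3@10, authorship ..........
After op 2 (insert('w')): buffer="wejfxcwrswbmdw" (len 14), cursors c1@1 c4@7 c2@10 c3@14, authorship 1.....4..2...3
After op 3 (insert('i')): buffer="wiejfxcwirswibmdwi" (len 18), cursors c1@2 c4@9 c2@13 c3@18, authorship 11.....44..22...33
Authorship (.=original, N=cursor N): 1 1 . . . . . 4 4 . . 2 2 . . . 3 3
Index 16: author = 3

Answer: cursor 3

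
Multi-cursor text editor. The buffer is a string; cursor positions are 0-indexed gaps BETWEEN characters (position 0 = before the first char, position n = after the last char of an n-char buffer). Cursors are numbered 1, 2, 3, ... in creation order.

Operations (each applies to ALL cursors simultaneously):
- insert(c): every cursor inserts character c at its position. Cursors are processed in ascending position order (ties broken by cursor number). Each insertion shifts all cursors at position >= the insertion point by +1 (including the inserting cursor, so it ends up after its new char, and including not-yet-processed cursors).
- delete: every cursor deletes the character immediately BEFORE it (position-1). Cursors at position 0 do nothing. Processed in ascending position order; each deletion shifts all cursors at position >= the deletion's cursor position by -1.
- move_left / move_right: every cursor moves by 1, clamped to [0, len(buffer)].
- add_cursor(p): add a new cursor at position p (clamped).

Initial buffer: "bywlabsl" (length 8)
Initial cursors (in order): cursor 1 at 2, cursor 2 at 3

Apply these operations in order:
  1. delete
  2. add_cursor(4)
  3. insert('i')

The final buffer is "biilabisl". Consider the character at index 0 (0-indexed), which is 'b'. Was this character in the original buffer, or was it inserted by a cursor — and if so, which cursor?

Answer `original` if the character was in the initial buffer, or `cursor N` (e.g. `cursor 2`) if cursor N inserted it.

Answer: original

Derivation:
After op 1 (delete): buffer="blabsl" (len 6), cursors c1@1 c2@1, authorship ......
After op 2 (add_cursor(4)): buffer="blabsl" (len 6), cursors c1@1 c2@1 c3@4, authorship ......
After op 3 (insert('i')): buffer="biilabisl" (len 9), cursors c1@3 c2@3 c3@7, authorship .12...3..
Authorship (.=original, N=cursor N): . 1 2 . . . 3 . .
Index 0: author = original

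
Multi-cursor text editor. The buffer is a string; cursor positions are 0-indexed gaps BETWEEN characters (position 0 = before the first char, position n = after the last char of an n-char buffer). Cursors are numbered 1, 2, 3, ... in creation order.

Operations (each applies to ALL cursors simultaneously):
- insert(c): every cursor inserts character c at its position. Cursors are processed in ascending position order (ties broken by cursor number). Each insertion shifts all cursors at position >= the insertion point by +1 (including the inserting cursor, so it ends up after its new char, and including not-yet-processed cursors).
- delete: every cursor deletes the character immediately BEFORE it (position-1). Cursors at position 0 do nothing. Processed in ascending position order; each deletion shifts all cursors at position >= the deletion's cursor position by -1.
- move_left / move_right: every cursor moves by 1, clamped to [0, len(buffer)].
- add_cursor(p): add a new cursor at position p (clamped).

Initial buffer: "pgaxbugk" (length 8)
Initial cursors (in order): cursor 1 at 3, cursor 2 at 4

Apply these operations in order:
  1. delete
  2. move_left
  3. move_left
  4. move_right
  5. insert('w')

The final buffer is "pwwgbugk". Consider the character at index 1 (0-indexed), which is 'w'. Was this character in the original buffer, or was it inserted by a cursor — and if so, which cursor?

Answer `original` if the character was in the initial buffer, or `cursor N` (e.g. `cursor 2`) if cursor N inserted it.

Answer: cursor 1

Derivation:
After op 1 (delete): buffer="pgbugk" (len 6), cursors c1@2 c2@2, authorship ......
After op 2 (move_left): buffer="pgbugk" (len 6), cursors c1@1 c2@1, authorship ......
After op 3 (move_left): buffer="pgbugk" (len 6), cursors c1@0 c2@0, authorship ......
After op 4 (move_right): buffer="pgbugk" (len 6), cursors c1@1 c2@1, authorship ......
After op 5 (insert('w')): buffer="pwwgbugk" (len 8), cursors c1@3 c2@3, authorship .12.....
Authorship (.=original, N=cursor N): . 1 2 . . . . .
Index 1: author = 1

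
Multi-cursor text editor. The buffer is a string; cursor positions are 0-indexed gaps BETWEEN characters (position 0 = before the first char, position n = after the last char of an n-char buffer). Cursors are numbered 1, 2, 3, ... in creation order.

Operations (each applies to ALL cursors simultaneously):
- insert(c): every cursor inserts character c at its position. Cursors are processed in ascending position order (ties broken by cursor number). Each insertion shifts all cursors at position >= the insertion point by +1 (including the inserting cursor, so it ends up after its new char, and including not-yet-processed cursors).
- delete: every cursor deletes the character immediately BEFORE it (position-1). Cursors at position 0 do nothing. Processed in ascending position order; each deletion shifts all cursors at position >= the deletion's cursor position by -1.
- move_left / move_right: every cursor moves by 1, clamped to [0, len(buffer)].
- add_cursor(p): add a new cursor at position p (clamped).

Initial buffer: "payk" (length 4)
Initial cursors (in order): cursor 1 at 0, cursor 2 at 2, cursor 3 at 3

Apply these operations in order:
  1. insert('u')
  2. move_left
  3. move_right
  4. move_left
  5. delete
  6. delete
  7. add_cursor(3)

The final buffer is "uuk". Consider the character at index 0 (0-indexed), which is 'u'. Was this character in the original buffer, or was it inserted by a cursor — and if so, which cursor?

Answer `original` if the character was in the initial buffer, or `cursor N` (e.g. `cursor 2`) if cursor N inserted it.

Answer: cursor 1

Derivation:
After op 1 (insert('u')): buffer="upauyuk" (len 7), cursors c1@1 c2@4 c3@6, authorship 1..2.3.
After op 2 (move_left): buffer="upauyuk" (len 7), cursors c1@0 c2@3 c3@5, authorship 1..2.3.
After op 3 (move_right): buffer="upauyuk" (len 7), cursors c1@1 c2@4 c3@6, authorship 1..2.3.
After op 4 (move_left): buffer="upauyuk" (len 7), cursors c1@0 c2@3 c3@5, authorship 1..2.3.
After op 5 (delete): buffer="upuuk" (len 5), cursors c1@0 c2@2 c3@3, authorship 1.23.
After op 6 (delete): buffer="uuk" (len 3), cursors c1@0 c2@1 c3@1, authorship 13.
After op 7 (add_cursor(3)): buffer="uuk" (len 3), cursors c1@0 c2@1 c3@1 c4@3, authorship 13.
Authorship (.=original, N=cursor N): 1 3 .
Index 0: author = 1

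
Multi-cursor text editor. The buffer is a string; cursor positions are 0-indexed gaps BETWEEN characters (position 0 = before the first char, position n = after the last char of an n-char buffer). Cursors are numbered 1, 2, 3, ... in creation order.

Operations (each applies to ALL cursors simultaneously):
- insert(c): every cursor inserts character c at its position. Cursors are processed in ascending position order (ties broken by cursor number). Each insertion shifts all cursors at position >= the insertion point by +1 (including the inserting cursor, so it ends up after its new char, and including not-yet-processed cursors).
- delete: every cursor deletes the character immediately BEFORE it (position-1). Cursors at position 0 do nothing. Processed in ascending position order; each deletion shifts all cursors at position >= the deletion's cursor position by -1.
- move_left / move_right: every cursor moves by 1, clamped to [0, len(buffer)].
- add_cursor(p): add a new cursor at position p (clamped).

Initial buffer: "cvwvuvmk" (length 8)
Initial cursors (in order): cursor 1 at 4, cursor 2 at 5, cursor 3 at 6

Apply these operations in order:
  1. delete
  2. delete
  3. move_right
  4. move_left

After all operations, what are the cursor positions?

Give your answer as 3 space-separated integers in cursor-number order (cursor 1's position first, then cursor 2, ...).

Answer: 0 0 0

Derivation:
After op 1 (delete): buffer="cvwmk" (len 5), cursors c1@3 c2@3 c3@3, authorship .....
After op 2 (delete): buffer="mk" (len 2), cursors c1@0 c2@0 c3@0, authorship ..
After op 3 (move_right): buffer="mk" (len 2), cursors c1@1 c2@1 c3@1, authorship ..
After op 4 (move_left): buffer="mk" (len 2), cursors c1@0 c2@0 c3@0, authorship ..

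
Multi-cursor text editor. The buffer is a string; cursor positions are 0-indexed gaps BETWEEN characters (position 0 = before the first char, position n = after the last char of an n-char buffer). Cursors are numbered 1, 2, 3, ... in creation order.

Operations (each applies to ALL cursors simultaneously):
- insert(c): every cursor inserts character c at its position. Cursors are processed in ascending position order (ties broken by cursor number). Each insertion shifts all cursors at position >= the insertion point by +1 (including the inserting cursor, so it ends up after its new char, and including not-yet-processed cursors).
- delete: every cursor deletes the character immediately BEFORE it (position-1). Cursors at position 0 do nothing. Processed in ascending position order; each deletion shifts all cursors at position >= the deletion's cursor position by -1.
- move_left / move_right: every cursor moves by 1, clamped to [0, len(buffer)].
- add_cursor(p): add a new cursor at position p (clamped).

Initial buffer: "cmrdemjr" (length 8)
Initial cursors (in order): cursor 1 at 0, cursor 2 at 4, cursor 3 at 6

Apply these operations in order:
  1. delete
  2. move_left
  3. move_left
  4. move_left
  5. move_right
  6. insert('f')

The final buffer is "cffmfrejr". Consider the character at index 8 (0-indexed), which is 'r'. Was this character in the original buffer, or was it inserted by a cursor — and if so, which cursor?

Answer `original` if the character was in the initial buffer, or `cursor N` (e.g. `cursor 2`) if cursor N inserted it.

Answer: original

Derivation:
After op 1 (delete): buffer="cmrejr" (len 6), cursors c1@0 c2@3 c3@4, authorship ......
After op 2 (move_left): buffer="cmrejr" (len 6), cursors c1@0 c2@2 c3@3, authorship ......
After op 3 (move_left): buffer="cmrejr" (len 6), cursors c1@0 c2@1 c3@2, authorship ......
After op 4 (move_left): buffer="cmrejr" (len 6), cursors c1@0 c2@0 c3@1, authorship ......
After op 5 (move_right): buffer="cmrejr" (len 6), cursors c1@1 c2@1 c3@2, authorship ......
After op 6 (insert('f')): buffer="cffmfrejr" (len 9), cursors c1@3 c2@3 c3@5, authorship .12.3....
Authorship (.=original, N=cursor N): . 1 2 . 3 . . . .
Index 8: author = original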